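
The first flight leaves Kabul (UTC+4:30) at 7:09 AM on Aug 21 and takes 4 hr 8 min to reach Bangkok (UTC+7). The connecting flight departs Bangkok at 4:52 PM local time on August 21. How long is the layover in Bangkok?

Convert departure to UTC: 7:09 AM − 4:30 = 2:39 AM UTC on Aug 21.
Add 4 hours 8 minutes flight time → 6:47 AM UTC.
Bangkok is UTC+7:00, so local arrival = 6:47 AM + 7:00 = 1:47 PM on Aug 21.
Layover = 4:52 PM − 1:47 PM = 3 hours 5 minutes.

3 hours 5 minutes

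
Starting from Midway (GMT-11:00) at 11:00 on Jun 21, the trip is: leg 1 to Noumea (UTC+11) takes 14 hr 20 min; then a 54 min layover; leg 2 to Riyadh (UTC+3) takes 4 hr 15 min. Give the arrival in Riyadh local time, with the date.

20:29 on June 22

Convert departure to UTC: 11:00 + 11:00 = 22:00 UTC on Jun 21.
Add 14 hours and 20 minutes leg 1 → 12:20 UTC (Jun 22).
Add 54 minutes layover in Noumea → 13:14 UTC.
Add 4 hours 15 minutes leg 2 → 17:29 UTC.
Riyadh is UTC+3:00, so local arrival = 17:29 + 3:00 = 20:29 on Jun 22.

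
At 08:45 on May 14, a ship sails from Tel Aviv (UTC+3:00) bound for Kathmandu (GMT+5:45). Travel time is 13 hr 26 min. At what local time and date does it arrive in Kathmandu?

Kathmandu is 2:45 ahead of Tel Aviv.
After 13 hours 26 minutes it is 22:11 in Tel Aviv.
Shift by the zone difference: 22:11 + 2:45 = 00:56 on May 15 in Kathmandu.

00:56 on May 15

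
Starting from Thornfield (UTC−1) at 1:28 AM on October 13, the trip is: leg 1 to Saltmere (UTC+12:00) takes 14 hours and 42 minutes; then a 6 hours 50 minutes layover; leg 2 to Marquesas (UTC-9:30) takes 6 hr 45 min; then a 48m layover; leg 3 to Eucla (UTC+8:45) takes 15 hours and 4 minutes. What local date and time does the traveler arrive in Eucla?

Convert departure to UTC: 1:28 AM + 1:00 = 2:28 AM UTC on Oct 13.
Add 14 hours and 42 minutes leg 1 → 5:10 PM UTC.
Add 6 hours 50 minutes layover in Saltmere → 12:00 AM UTC (Oct 14).
Add 6 hours and 45 minutes leg 2 → 6:45 AM UTC.
Add 48 minutes layover in Marquesas → 7:33 AM UTC.
Add 15 hours 4 minutes leg 3 → 10:37 PM UTC.
Eucla is UTC+8:45, so local arrival = 10:37 PM + 8:45 = 7:22 AM on Oct 15.

7:22 AM on Oct 15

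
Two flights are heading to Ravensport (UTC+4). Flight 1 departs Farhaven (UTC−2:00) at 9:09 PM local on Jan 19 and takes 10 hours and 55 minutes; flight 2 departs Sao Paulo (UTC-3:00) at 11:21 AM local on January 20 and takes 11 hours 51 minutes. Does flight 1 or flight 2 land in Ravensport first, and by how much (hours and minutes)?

the first, by 16 hours 8 minutes

Flight 1 in UTC: 9:09 PM + 2:00 = 11:09 PM on Jan 19.
+10 hours and 55 minutes → arrive 10:04 AM UTC on Jan 20.
Flight 2 in UTC: 11:21 AM + 3:00 = 2:21 PM on Jan 20.
+11 hours 51 minutes → arrive 2:12 AM UTC on Jan 21.
Flight 1 lands earlier by 16 hours 8 minutes.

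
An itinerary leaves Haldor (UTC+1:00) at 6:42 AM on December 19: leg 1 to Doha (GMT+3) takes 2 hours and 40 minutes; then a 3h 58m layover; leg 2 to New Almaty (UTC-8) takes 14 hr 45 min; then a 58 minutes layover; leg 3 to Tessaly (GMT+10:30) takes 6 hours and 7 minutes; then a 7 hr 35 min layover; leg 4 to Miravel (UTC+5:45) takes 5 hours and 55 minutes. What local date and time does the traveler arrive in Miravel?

Convert departure to UTC: 6:42 AM − 1:00 = 5:42 AM UTC on Dec 19.
Add 2 hours 40 minutes leg 1 → 8:22 AM UTC.
Add 3 hours 58 minutes layover in Doha → 12:20 PM UTC.
Add 14 hours and 45 minutes leg 2 → 3:05 AM UTC (Dec 20).
Add 58 minutes layover in New Almaty → 4:03 AM UTC.
Add 6 hours 7 minutes leg 3 → 10:10 AM UTC.
Add 7 hours and 35 minutes layover in Tessaly → 5:45 PM UTC.
Add 5 hours 55 minutes leg 4 → 11:40 PM UTC.
Miravel is UTC+5:45, so local arrival = 11:40 PM + 5:45 = 5:25 AM on Dec 21.

5:25 AM on December 21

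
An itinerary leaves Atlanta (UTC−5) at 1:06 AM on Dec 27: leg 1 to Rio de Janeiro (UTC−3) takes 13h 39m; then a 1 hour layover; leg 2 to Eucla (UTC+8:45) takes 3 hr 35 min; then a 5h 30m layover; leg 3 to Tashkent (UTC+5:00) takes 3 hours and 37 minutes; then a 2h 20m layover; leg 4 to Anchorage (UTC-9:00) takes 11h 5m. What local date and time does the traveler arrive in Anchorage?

1:52 PM on December 28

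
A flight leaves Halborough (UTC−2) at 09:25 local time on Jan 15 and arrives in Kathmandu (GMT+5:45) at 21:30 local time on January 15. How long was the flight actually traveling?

Kathmandu is 7:45 ahead of Halborough.
Clock-face elapsed time (ignoring zones) is 12 hours 5 minutes.
Actual elapsed = 12 hours 5 minutes − 7:45 = 4 hours 20 minutes.

4 hours 20 minutes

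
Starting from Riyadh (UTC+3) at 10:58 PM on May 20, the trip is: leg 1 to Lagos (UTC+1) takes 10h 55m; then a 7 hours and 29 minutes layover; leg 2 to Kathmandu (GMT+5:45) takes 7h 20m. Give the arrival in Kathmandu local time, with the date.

3:27 AM on May 22

Convert departure to UTC: 10:58 PM − 3:00 = 7:58 PM UTC on May 20.
Add 10 hours 55 minutes leg 1 → 6:53 AM UTC (May 21).
Add 7 hours 29 minutes layover in Lagos → 2:22 PM UTC.
Add 7 hours and 20 minutes leg 2 → 9:42 PM UTC.
Kathmandu is UTC+5:45, so local arrival = 9:42 PM + 5:45 = 3:27 AM on May 22.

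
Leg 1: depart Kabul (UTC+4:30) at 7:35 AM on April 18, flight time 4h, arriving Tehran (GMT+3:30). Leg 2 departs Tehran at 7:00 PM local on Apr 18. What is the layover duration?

Convert departure to UTC: 7:35 AM − 4:30 = 3:05 AM UTC on Apr 18.
Add 4 hours flight time → 7:05 AM UTC.
Tehran is UTC+3:30, so local arrival = 7:05 AM + 3:30 = 10:35 AM on Apr 18.
Layover = 7:00 PM − 10:35 AM = 8 hours 25 minutes.

8 hours 25 minutes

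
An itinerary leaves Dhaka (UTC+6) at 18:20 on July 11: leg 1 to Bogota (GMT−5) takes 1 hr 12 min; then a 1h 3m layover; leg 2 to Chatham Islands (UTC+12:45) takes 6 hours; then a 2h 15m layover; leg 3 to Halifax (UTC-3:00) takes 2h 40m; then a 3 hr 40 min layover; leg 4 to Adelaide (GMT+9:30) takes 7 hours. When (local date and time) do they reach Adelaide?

Convert departure to UTC: 18:20 − 6:00 = 12:20 UTC on Jul 11.
Add 1 hour and 12 minutes leg 1 → 13:32 UTC.
Add 1 hour and 3 minutes layover in Bogota → 14:35 UTC.
Add 6 hours leg 2 → 20:35 UTC.
Add 2 hours 15 minutes layover in Chatham Islands → 22:50 UTC.
Add 2 hours 40 minutes leg 3 → 01:30 UTC (Jul 12).
Add 3 hours 40 minutes layover in Halifax → 05:10 UTC.
Add 7 hours leg 4 → 12:10 UTC.
Adelaide is UTC+9:30, so local arrival = 12:10 + 9:30 = 21:40 on Jul 12.

21:40 on July 12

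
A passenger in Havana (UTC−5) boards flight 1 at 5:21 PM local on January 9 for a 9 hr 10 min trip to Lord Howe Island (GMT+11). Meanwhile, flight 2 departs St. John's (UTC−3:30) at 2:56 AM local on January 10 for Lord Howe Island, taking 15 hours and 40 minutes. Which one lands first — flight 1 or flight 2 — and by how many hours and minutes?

the first, by 14 hours 35 minutes

Flight 1 in UTC: 5:21 PM + 5:00 = 10:21 PM on Jan 9.
+9 hours 10 minutes → arrive 7:31 AM UTC on Jan 10.
Flight 2 in UTC: 2:56 AM + 3:30 = 6:26 AM on Jan 10.
+15 hours and 40 minutes → arrive 10:06 PM UTC on Jan 10.
Flight 1 lands earlier by 14 hours 35 minutes.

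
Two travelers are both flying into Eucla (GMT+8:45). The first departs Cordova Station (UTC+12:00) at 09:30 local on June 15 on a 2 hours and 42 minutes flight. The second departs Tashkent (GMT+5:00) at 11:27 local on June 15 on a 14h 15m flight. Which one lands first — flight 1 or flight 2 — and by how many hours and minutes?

the first, by 20 hours 30 minutes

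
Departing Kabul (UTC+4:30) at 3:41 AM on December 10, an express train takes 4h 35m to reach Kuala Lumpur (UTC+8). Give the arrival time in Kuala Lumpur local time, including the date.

11:46 AM on Dec 10

Convert departure to UTC: 3:41 AM − 4:30 = 11:11 PM UTC on Dec 9.
Add 4 hours 35 minutes travel time → 3:46 AM UTC (Dec 10).
Kuala Lumpur is UTC+8:00, so local arrival = 3:46 AM + 8:00 = 11:46 AM on Dec 10.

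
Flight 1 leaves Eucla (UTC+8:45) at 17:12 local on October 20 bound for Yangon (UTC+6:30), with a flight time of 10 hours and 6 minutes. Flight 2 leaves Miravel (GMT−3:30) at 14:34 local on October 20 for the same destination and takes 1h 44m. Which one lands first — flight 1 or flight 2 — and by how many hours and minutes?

Flight 1 in UTC: 17:12 − 8:45 = 08:27 on Oct 20.
+10 hours and 6 minutes → arrive 18:33 UTC on Oct 20.
Flight 2 in UTC: 14:34 + 3:30 = 18:04 on Oct 20.
+1 hour and 44 minutes → arrive 19:48 UTC on Oct 20.
Flight 1 lands earlier by 1 hour 15 minutes.

the first, by 1 hour 15 minutes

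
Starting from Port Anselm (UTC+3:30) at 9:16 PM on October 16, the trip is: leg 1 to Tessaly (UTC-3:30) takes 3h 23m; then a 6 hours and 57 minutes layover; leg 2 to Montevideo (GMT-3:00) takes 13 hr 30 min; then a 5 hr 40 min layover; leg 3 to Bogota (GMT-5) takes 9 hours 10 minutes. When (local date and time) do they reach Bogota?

3:26 AM on October 18

Convert departure to UTC: 9:16 PM − 3:30 = 5:46 PM UTC on Oct 16.
Add 3 hours and 23 minutes leg 1 → 9:09 PM UTC.
Add 6 hours 57 minutes layover in Tessaly → 4:06 AM UTC (Oct 17).
Add 13 hours 30 minutes leg 2 → 5:36 PM UTC.
Add 5 hours and 40 minutes layover in Montevideo → 11:16 PM UTC.
Add 9 hours 10 minutes leg 3 → 8:26 AM UTC (Oct 18).
Bogota is UTC−5:00, so local arrival = 8:26 AM − 5:00 = 3:26 AM on Oct 18.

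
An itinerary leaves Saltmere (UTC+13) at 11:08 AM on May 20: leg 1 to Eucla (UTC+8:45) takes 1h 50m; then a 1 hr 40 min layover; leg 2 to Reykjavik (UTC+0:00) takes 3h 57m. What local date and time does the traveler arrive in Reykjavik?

5:35 AM on May 20

Convert departure to UTC: 11:08 AM − 13:00 = 10:08 PM UTC on May 19.
Add 1 hour and 50 minutes leg 1 → 11:58 PM UTC.
Add 1 hour and 40 minutes layover in Eucla → 1:38 AM UTC (May 20).
Add 3 hours 57 minutes leg 2 → 5:35 AM UTC.
Reykjavik is UTC+0, so local arrival is the same: 5:35 AM on May 20.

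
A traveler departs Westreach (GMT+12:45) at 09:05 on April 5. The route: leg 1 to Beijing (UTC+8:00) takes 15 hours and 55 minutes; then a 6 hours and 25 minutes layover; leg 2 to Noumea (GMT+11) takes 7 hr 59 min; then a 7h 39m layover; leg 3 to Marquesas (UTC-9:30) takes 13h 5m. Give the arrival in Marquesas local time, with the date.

13:53 on April 6

Convert departure to UTC: 09:05 − 12:45 = 20:20 UTC on Apr 4.
Add 15 hours 55 minutes leg 1 → 12:15 UTC (Apr 5).
Add 6 hours 25 minutes layover in Beijing → 18:40 UTC.
Add 7 hours 59 minutes leg 2 → 02:39 UTC (Apr 6).
Add 7 hours 39 minutes layover in Noumea → 10:18 UTC.
Add 13 hours 5 minutes leg 3 → 23:23 UTC.
Marquesas is UTC−9:30, so local arrival = 23:23 − 9:30 = 13:53 on Apr 6.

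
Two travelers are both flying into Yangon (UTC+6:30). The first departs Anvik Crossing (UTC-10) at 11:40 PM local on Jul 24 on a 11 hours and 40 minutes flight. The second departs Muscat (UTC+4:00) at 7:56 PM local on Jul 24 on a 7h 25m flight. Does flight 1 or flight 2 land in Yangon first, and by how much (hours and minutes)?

the second, by 21 hours 59 minutes

Flight 1 in UTC: 11:40 PM + 10:00 = 9:40 AM on Jul 25.
+11 hours and 40 minutes → arrive 9:20 PM UTC on Jul 25.
Flight 2 in UTC: 7:56 PM − 4:00 = 3:56 PM on Jul 24.
+7 hours 25 minutes → arrive 11:21 PM UTC on Jul 24.
Flight 2 lands earlier by 21 hours 59 minutes.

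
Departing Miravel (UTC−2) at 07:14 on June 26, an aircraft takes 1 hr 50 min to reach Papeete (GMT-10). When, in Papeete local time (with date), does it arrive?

Convert departure to UTC: 07:14 + 2:00 = 09:14 UTC on Jun 26.
Add 1 hour and 50 minutes travel time → 11:04 UTC.
Papeete is UTC−10:00, so local arrival = 11:04 − 10:00 = 01:04 on Jun 26.

01:04 on June 26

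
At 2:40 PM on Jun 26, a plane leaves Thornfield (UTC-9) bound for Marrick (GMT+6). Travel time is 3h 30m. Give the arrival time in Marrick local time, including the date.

Marrick is 15:00 ahead of Thornfield.
After 3 hours 30 minutes it is 6:10 PM in Thornfield.
Shift by the zone difference: 6:10 PM + 15:00 = 9:10 AM on Jun 27 in Marrick.

9:10 AM on June 27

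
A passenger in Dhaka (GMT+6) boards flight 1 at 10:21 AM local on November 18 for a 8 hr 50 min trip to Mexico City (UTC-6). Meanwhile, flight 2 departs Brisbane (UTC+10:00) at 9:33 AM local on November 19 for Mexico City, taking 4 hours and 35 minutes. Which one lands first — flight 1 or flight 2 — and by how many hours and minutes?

the first, by 14 hours 57 minutes

Flight 1 in UTC: 10:21 AM − 6:00 = 4:21 AM on Nov 18.
+8 hours 50 minutes → arrive 1:11 PM UTC on Nov 18.
Flight 2 in UTC: 9:33 AM − 10:00 = 11:33 PM on Nov 18.
+4 hours 35 minutes → arrive 4:08 AM UTC on Nov 19.
Flight 1 lands earlier by 14 hours 57 minutes.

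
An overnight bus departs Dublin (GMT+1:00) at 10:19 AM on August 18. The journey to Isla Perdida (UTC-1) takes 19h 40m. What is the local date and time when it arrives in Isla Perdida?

3:59 AM on Aug 19

Convert departure to UTC: 10:19 AM − 1:00 = 9:19 AM UTC on Aug 18.
Add 19 hours 40 minutes travel time → 4:59 AM UTC (Aug 19).
Isla Perdida is UTC−1:00, so local arrival = 4:59 AM − 1:00 = 3:59 AM on Aug 19.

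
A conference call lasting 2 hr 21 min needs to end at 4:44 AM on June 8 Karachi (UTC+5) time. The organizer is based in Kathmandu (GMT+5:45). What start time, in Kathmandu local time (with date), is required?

Target end time in UTC: 4:44 AM − 5:00 = 11:44 PM on Jun 7.
Subtract 2 hours and 21 minutes → start 9:23 PM UTC on Jun 7.
Kathmandu is UTC+5:45: 9:23 PM + 5:45 = 3:08 AM on Jun 8.

3:08 AM on Jun 8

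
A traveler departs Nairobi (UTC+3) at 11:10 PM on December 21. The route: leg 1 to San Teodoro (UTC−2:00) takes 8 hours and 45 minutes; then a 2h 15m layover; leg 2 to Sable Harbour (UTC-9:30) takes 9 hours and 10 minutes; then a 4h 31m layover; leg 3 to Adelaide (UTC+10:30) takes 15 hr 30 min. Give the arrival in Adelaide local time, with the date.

10:51 PM on December 23

Convert departure to UTC: 11:10 PM − 3:00 = 8:10 PM UTC on Dec 21.
Add 8 hours and 45 minutes leg 1 → 4:55 AM UTC (Dec 22).
Add 2 hours 15 minutes layover in San Teodoro → 7:10 AM UTC.
Add 9 hours and 10 minutes leg 2 → 4:20 PM UTC.
Add 4 hours 31 minutes layover in Sable Harbour → 8:51 PM UTC.
Add 15 hours 30 minutes leg 3 → 12:21 PM UTC (Dec 23).
Adelaide is UTC+10:30, so local arrival = 12:21 PM + 10:30 = 10:51 PM on Dec 23.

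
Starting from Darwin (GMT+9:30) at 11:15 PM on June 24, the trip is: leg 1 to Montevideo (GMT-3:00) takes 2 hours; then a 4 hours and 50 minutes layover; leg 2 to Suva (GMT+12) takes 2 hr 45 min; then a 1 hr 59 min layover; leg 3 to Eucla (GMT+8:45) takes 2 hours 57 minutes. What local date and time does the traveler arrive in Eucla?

Convert departure to UTC: 11:15 PM − 9:30 = 1:45 PM UTC on Jun 24.
Add 2 hours leg 1 → 3:45 PM UTC.
Add 4 hours 50 minutes layover in Montevideo → 8:35 PM UTC.
Add 2 hours 45 minutes leg 2 → 11:20 PM UTC.
Add 1 hour and 59 minutes layover in Suva → 1:19 AM UTC (Jun 25).
Add 2 hours 57 minutes leg 3 → 4:16 AM UTC.
Eucla is UTC+8:45, so local arrival = 4:16 AM + 8:45 = 1:01 PM on Jun 25.

1:01 PM on June 25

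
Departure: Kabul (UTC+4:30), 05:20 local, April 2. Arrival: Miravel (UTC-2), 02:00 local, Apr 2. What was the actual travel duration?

3 hours 10 minutes

Departure in UTC: 05:20 − 4:30 = 00:50 on Apr 2.
Arrival in UTC: 02:00 + 2:00 = 04:00 on Apr 2.
Elapsed = 04:00 − 00:50 = 3 hours 10 minutes.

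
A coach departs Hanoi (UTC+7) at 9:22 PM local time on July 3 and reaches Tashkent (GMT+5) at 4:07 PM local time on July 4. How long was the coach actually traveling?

20 hours 45 minutes

Departure in UTC: 9:22 PM − 7:00 = 2:22 PM on Jul 3.
Arrival in UTC: 4:07 PM − 5:00 = 11:07 AM on Jul 4.
Elapsed = 11:07 AM − 2:22 PM (+1 day) = 20 hours 45 minutes.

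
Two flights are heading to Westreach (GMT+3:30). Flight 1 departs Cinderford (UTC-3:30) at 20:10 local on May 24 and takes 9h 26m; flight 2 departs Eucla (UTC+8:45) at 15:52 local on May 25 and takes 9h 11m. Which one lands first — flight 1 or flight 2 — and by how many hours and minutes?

the first, by 7 hours 12 minutes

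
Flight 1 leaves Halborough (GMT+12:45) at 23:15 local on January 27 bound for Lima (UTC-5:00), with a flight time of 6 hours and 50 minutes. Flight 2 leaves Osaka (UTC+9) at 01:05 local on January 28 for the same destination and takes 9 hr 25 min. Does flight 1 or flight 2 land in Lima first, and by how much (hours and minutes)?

Flight 1 in UTC: 23:15 − 12:45 = 10:30 on Jan 27.
+6 hours and 50 minutes → arrive 17:20 UTC on Jan 27.
Flight 2 in UTC: 01:05 − 9:00 = 16:05 on Jan 27.
+9 hours and 25 minutes → arrive 01:30 UTC on Jan 28.
Flight 1 lands earlier by 8 hours 10 minutes.

the first, by 8 hours 10 minutes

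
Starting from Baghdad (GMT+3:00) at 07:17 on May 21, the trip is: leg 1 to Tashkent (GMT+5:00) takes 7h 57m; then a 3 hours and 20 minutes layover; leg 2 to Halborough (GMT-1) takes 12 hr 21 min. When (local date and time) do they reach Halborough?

02:55 on May 22

Convert departure to UTC: 07:17 − 3:00 = 04:17 UTC on May 21.
Add 7 hours and 57 minutes leg 1 → 12:14 UTC.
Add 3 hours and 20 minutes layover in Tashkent → 15:34 UTC.
Add 12 hours 21 minutes leg 2 → 03:55 UTC (May 22).
Halborough is UTC−1:00, so local arrival = 03:55 − 1:00 = 02:55 on May 22.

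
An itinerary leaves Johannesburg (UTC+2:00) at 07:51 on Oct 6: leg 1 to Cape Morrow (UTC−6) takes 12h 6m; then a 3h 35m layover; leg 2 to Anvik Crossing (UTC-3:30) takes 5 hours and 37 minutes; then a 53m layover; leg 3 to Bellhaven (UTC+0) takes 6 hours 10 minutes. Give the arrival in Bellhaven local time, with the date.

Convert departure to UTC: 07:51 − 2:00 = 05:51 UTC on Oct 6.
Add 12 hours 6 minutes leg 1 → 17:57 UTC.
Add 3 hours and 35 minutes layover in Cape Morrow → 21:32 UTC.
Add 5 hours and 37 minutes leg 2 → 03:09 UTC (Oct 7).
Add 53 minutes layover in Anvik Crossing → 04:02 UTC.
Add 6 hours 10 minutes leg 3 → 10:12 UTC.
Bellhaven is UTC+0, so local arrival is the same: 10:12 on Oct 7.

10:12 on October 7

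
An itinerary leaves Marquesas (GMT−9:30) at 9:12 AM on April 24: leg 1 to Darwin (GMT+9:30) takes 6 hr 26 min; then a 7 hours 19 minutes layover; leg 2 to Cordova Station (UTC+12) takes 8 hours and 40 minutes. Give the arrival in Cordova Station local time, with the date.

Convert departure to UTC: 9:12 AM + 9:30 = 6:42 PM UTC on Apr 24.
Add 6 hours and 26 minutes leg 1 → 1:08 AM UTC (Apr 25).
Add 7 hours 19 minutes layover in Darwin → 8:27 AM UTC.
Add 8 hours and 40 minutes leg 2 → 5:07 PM UTC.
Cordova Station is UTC+12:00, so local arrival = 5:07 PM + 12:00 = 5:07 AM on Apr 26.

5:07 AM on April 26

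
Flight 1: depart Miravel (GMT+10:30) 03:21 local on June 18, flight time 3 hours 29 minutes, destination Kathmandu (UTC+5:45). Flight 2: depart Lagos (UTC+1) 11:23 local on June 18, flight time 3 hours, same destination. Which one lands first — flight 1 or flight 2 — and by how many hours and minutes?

Flight 1 in UTC: 03:21 − 10:30 = 16:51 on Jun 17.
+3 hours 29 minutes → arrive 20:20 UTC on Jun 17.
Flight 2 in UTC: 11:23 − 1:00 = 10:23 on Jun 18.
+3 hours → arrive 13:23 UTC on Jun 18.
Flight 1 lands earlier by 17 hours 3 minutes.

the first, by 17 hours 3 minutes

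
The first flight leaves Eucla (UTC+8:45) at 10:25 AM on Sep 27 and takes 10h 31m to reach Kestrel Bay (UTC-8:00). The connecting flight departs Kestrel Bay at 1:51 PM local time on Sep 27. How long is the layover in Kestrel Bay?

9 hours 40 minutes

Convert departure to UTC: 10:25 AM − 8:45 = 1:40 AM UTC on Sep 27.
Add 10 hours 31 minutes flight time → 12:11 PM UTC.
Kestrel Bay is UTC−8:00, so local arrival = 12:11 PM − 8:00 = 4:11 AM on Sep 27.
Layover = 1:51 PM − 4:11 AM = 9 hours 40 minutes.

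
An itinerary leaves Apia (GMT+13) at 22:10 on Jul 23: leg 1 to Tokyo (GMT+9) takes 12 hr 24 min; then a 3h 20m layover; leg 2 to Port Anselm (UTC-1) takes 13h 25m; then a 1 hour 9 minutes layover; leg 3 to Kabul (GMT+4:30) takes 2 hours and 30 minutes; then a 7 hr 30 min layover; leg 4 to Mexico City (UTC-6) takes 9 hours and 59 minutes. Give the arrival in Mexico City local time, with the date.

05:27 on Jul 25

Convert departure to UTC: 22:10 − 13:00 = 09:10 UTC on Jul 23.
Add 12 hours and 24 minutes leg 1 → 21:34 UTC.
Add 3 hours and 20 minutes layover in Tokyo → 00:54 UTC (Jul 24).
Add 13 hours and 25 minutes leg 2 → 14:19 UTC.
Add 1 hour and 9 minutes layover in Port Anselm → 15:28 UTC.
Add 2 hours and 30 minutes leg 3 → 17:58 UTC.
Add 7 hours 30 minutes layover in Kabul → 01:28 UTC (Jul 25).
Add 9 hours and 59 minutes leg 4 → 11:27 UTC.
Mexico City is UTC−6:00, so local arrival = 11:27 − 6:00 = 05:27 on Jul 25.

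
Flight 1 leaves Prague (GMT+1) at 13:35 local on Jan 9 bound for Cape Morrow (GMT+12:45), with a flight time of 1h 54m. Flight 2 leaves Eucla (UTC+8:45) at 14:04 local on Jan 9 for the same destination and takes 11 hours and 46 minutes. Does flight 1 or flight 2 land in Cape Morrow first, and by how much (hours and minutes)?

the first, by 2 hours 36 minutes

Flight 1 in UTC: 13:35 − 1:00 = 12:35 on Jan 9.
+1 hour 54 minutes → arrive 14:29 UTC on Jan 9.
Flight 2 in UTC: 14:04 − 8:45 = 05:19 on Jan 9.
+11 hours and 46 minutes → arrive 17:05 UTC on Jan 9.
Flight 1 lands earlier by 2 hours 36 minutes.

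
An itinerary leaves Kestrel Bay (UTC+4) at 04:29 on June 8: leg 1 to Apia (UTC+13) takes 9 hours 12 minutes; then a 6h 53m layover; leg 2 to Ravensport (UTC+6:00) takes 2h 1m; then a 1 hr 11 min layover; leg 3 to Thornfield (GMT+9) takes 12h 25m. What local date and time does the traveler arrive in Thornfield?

Convert departure to UTC: 04:29 − 4:00 = 00:29 UTC on Jun 8.
Add 9 hours 12 minutes leg 1 → 09:41 UTC.
Add 6 hours 53 minutes layover in Apia → 16:34 UTC.
Add 2 hours and 1 minute leg 2 → 18:35 UTC.
Add 1 hour and 11 minutes layover in Ravensport → 19:46 UTC.
Add 12 hours and 25 minutes leg 3 → 08:11 UTC (Jun 9).
Thornfield is UTC+9:00, so local arrival = 08:11 + 9:00 = 17:11 on Jun 9.

17:11 on June 9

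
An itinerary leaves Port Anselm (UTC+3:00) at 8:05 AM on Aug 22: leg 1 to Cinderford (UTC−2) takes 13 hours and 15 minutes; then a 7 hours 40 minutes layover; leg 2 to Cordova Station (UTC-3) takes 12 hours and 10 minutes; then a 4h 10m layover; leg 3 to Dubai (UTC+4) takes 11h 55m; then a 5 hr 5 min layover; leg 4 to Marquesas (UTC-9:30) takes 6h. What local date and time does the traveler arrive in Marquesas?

Convert departure to UTC: 8:05 AM − 3:00 = 5:05 AM UTC on Aug 22.
Add 13 hours and 15 minutes leg 1 → 6:20 PM UTC.
Add 7 hours 40 minutes layover in Cinderford → 2:00 AM UTC (Aug 23).
Add 12 hours 10 minutes leg 2 → 2:10 PM UTC.
Add 4 hours and 10 minutes layover in Cordova Station → 6:20 PM UTC.
Add 11 hours 55 minutes leg 3 → 6:15 AM UTC (Aug 24).
Add 5 hours 5 minutes layover in Dubai → 11:20 AM UTC.
Add 6 hours leg 4 → 5:20 PM UTC.
Marquesas is UTC−9:30, so local arrival = 5:20 PM − 9:30 = 7:50 AM on Aug 24.

7:50 AM on Aug 24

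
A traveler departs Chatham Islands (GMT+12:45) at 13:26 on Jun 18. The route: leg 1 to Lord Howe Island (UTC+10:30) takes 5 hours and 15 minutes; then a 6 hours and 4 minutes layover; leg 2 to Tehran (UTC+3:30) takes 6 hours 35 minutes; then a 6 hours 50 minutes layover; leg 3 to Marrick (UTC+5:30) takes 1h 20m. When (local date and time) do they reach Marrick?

08:15 on Jun 19

Convert departure to UTC: 13:26 − 12:45 = 00:41 UTC on Jun 18.
Add 5 hours and 15 minutes leg 1 → 05:56 UTC.
Add 6 hours and 4 minutes layover in Lord Howe Island → 12:00 UTC.
Add 6 hours and 35 minutes leg 2 → 18:35 UTC.
Add 6 hours 50 minutes layover in Tehran → 01:25 UTC (Jun 19).
Add 1 hour and 20 minutes leg 3 → 02:45 UTC.
Marrick is UTC+5:30, so local arrival = 02:45 + 5:30 = 08:15 on Jun 19.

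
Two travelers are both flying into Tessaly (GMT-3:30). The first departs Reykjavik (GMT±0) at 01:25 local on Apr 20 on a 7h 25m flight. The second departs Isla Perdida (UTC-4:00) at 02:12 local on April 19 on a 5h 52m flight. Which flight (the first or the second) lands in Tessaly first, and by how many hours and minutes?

the second, by 20 hours 46 minutes

Flight 1 departs at 01:25 UTC (Apr 20).
+7 hours and 25 minutes → arrive 08:50 UTC on Apr 20.
Flight 2 in UTC: 02:12 + 4:00 = 06:12 on Apr 19.
+5 hours and 52 minutes → arrive 12:04 UTC on Apr 19.
Flight 2 lands earlier by 20 hours 46 minutes.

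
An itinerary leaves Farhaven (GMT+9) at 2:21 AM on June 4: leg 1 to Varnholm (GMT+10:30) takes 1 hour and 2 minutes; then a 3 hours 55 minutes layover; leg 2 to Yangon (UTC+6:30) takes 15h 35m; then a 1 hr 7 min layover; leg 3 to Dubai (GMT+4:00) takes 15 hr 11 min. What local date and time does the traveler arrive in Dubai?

Convert departure to UTC: 2:21 AM − 9:00 = 5:21 PM UTC on Jun 3.
Add 1 hour and 2 minutes leg 1 → 6:23 PM UTC.
Add 3 hours and 55 minutes layover in Varnholm → 10:18 PM UTC.
Add 15 hours and 35 minutes leg 2 → 1:53 PM UTC (Jun 4).
Add 1 hour and 7 minutes layover in Yangon → 3:00 PM UTC.
Add 15 hours and 11 minutes leg 3 → 6:11 AM UTC (Jun 5).
Dubai is UTC+4:00, so local arrival = 6:11 AM + 4:00 = 10:11 AM on Jun 5.

10:11 AM on Jun 5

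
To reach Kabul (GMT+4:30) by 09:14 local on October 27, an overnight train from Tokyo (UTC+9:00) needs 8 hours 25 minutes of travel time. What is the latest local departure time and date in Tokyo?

05:19 on Oct 27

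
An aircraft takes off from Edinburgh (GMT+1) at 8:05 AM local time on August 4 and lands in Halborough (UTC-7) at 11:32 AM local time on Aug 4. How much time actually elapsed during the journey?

11 hours 27 minutes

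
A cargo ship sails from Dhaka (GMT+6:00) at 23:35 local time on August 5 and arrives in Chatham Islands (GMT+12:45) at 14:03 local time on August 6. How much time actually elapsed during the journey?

7 hours 43 minutes

Departure in UTC: 23:35 − 6:00 = 17:35 on Aug 5.
Arrival in UTC: 14:03 − 12:45 = 01:18 on Aug 6.
Elapsed = 01:18 − 17:35 (+1 day) = 7 hours 43 minutes.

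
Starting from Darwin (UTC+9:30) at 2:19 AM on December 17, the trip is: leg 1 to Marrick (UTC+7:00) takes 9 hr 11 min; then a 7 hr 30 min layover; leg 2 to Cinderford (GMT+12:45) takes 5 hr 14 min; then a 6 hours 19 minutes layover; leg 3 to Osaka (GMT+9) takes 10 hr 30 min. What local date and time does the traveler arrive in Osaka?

4:33 PM on Dec 18

Convert departure to UTC: 2:19 AM − 9:30 = 4:49 PM UTC on Dec 16.
Add 9 hours 11 minutes leg 1 → 2:00 AM UTC (Dec 17).
Add 7 hours 30 minutes layover in Marrick → 9:30 AM UTC.
Add 5 hours and 14 minutes leg 2 → 2:44 PM UTC.
Add 6 hours and 19 minutes layover in Cinderford → 9:03 PM UTC.
Add 10 hours 30 minutes leg 3 → 7:33 AM UTC (Dec 18).
Osaka is UTC+9:00, so local arrival = 7:33 AM + 9:00 = 4:33 PM on Dec 18.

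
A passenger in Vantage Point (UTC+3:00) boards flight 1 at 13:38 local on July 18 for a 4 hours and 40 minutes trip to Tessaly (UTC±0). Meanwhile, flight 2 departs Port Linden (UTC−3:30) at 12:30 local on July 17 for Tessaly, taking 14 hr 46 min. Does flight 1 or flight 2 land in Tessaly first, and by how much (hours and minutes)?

the second, by 8 hours 32 minutes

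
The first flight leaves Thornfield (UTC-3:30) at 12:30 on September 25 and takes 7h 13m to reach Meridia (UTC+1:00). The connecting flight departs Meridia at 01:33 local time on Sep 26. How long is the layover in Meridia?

Convert departure to UTC: 12:30 + 3:30 = 16:00 UTC on Sep 25.
Add 7 hours 13 minutes flight time → 23:13 UTC.
Meridia is UTC+1:00, so local arrival = 23:13 + 1:00 = 00:13 on Sep 26.
Layover = 01:33 − 00:13 = 1 hour 20 minutes.

1 hour 20 minutes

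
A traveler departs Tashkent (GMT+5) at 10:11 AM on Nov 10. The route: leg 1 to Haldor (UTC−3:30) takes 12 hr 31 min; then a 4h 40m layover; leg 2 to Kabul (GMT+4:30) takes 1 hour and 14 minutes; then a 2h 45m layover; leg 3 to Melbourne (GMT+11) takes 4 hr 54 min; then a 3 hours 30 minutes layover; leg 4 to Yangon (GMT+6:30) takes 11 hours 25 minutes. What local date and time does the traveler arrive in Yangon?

Convert departure to UTC: 10:11 AM − 5:00 = 5:11 AM UTC on Nov 10.
Add 12 hours and 31 minutes leg 1 → 5:42 PM UTC.
Add 4 hours 40 minutes layover in Haldor → 10:22 PM UTC.
Add 1 hour 14 minutes leg 2 → 11:36 PM UTC.
Add 2 hours and 45 minutes layover in Kabul → 2:21 AM UTC (Nov 11).
Add 4 hours 54 minutes leg 3 → 7:15 AM UTC.
Add 3 hours 30 minutes layover in Melbourne → 10:45 AM UTC.
Add 11 hours 25 minutes leg 4 → 10:10 PM UTC.
Yangon is UTC+6:30, so local arrival = 10:10 PM + 6:30 = 4:40 AM on Nov 12.

4:40 AM on November 12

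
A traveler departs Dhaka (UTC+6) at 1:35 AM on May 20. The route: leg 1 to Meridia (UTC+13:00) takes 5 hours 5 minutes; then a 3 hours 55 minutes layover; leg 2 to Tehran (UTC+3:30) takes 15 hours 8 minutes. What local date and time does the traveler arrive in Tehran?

11:13 PM on May 20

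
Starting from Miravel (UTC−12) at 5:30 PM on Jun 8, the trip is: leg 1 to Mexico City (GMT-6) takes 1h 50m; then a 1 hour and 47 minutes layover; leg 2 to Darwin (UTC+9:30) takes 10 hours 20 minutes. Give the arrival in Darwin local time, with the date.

4:57 AM on June 10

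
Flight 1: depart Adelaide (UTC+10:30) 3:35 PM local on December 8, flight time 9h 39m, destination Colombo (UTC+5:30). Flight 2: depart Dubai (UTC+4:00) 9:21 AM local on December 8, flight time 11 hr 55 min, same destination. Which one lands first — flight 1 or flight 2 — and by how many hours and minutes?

the first, by 2 hours 32 minutes

Flight 1 in UTC: 3:35 PM − 10:30 = 5:05 AM on Dec 8.
+9 hours and 39 minutes → arrive 2:44 PM UTC on Dec 8.
Flight 2 in UTC: 9:21 AM − 4:00 = 5:21 AM on Dec 8.
+11 hours and 55 minutes → arrive 5:16 PM UTC on Dec 8.
Flight 1 lands earlier by 2 hours 32 minutes.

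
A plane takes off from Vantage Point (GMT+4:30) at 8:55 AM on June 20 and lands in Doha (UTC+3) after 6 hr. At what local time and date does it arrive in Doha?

1:25 PM on Jun 20

Doha is 1:30 behind Vantage Point.
After 6 hours it is 2:55 PM in Vantage Point.
Shift by the zone difference: 2:55 PM − 1:30 = 1:25 PM on Jun 20 in Doha.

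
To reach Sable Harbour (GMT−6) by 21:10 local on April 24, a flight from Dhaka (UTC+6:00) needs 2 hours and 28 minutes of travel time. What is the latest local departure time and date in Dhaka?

Target arrival in UTC: 21:10 + 6:00 = 03:10 on Apr 25.
Subtract 2 hours and 28 minutes → departure 00:42 UTC on Apr 25.
Dhaka is UTC+6:00: 00:42 + 6:00 = 06:42 on Apr 25.

06:42 on April 25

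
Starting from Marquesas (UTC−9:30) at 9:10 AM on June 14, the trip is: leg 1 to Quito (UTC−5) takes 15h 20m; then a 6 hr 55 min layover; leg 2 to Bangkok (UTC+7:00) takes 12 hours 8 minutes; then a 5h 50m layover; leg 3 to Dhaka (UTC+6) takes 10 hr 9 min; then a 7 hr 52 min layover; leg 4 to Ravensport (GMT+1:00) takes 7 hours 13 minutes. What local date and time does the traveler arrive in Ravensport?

Convert departure to UTC: 9:10 AM + 9:30 = 6:40 PM UTC on Jun 14.
Add 15 hours 20 minutes leg 1 → 10:00 AM UTC (Jun 15).
Add 6 hours 55 minutes layover in Quito → 4:55 PM UTC.
Add 12 hours 8 minutes leg 2 → 5:03 AM UTC (Jun 16).
Add 5 hours 50 minutes layover in Bangkok → 10:53 AM UTC.
Add 10 hours and 9 minutes leg 3 → 9:02 PM UTC.
Add 7 hours and 52 minutes layover in Dhaka → 4:54 AM UTC (Jun 17).
Add 7 hours and 13 minutes leg 4 → 12:07 PM UTC.
Ravensport is UTC+1:00, so local arrival = 12:07 PM + 1:00 = 1:07 PM on Jun 17.

1:07 PM on June 17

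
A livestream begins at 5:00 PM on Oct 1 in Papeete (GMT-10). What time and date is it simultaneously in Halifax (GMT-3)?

In UTC: 5:00 PM + 10:00 = 3:00 AM on Oct 2.
Halifax is UTC−3:00: 3:00 AM − 3:00 = 12:00 AM on Oct 2.

12:00 AM on October 2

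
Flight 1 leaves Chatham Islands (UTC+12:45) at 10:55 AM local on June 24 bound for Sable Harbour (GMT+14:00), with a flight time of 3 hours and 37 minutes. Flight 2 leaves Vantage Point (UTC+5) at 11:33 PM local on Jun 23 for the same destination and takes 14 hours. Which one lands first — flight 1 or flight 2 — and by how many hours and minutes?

Flight 1 in UTC: 10:55 AM − 12:45 = 10:10 PM on Jun 23.
+3 hours 37 minutes → arrive 1:47 AM UTC on Jun 24.
Flight 2 in UTC: 11:33 PM − 5:00 = 6:33 PM on Jun 23.
+14 hours → arrive 8:33 AM UTC on Jun 24.
Flight 1 lands earlier by 6 hours 46 minutes.

the first, by 6 hours 46 minutes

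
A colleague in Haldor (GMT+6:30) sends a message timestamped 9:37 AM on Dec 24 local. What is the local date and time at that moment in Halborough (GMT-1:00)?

In UTC: 9:37 AM − 6:30 = 3:07 AM on Dec 24.
Halborough is UTC−1:00: 3:07 AM − 1:00 = 2:07 AM on Dec 24.

2:07 AM on December 24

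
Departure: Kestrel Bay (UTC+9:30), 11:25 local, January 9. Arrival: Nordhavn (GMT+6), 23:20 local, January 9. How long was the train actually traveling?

15 hours 25 minutes

Departure in UTC: 11:25 − 9:30 = 01:55 on Jan 9.
Arrival in UTC: 23:20 − 6:00 = 17:20 on Jan 9.
Elapsed = 17:20 − 01:55 = 15 hours 25 minutes.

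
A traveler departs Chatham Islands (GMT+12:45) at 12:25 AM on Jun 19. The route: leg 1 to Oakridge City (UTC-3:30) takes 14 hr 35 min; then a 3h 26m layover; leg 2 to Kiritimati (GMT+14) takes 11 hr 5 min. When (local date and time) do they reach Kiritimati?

Convert departure to UTC: 12:25 AM − 12:45 = 11:40 AM UTC on Jun 18.
Add 14 hours and 35 minutes leg 1 → 2:15 AM UTC (Jun 19).
Add 3 hours and 26 minutes layover in Oakridge City → 5:41 AM UTC.
Add 11 hours 5 minutes leg 2 → 4:46 PM UTC.
Kiritimati is UTC+14:00, so local arrival = 4:46 PM + 14:00 = 6:46 AM on Jun 20.

6:46 AM on Jun 20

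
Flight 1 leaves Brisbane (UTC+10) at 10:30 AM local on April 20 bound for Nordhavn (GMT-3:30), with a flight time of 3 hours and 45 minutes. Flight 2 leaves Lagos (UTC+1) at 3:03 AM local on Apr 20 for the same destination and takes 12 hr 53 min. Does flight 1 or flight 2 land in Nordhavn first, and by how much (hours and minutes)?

Flight 1 in UTC: 10:30 AM − 10:00 = 12:30 AM on Apr 20.
+3 hours and 45 minutes → arrive 4:15 AM UTC on Apr 20.
Flight 2 in UTC: 3:03 AM − 1:00 = 2:03 AM on Apr 20.
+12 hours and 53 minutes → arrive 2:56 PM UTC on Apr 20.
Flight 1 lands earlier by 10 hours 41 minutes.

the first, by 10 hours 41 minutes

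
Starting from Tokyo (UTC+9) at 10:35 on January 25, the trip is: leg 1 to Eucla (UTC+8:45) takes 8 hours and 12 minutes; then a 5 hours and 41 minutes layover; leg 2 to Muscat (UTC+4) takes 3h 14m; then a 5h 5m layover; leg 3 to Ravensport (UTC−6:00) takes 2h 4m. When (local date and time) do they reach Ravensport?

19:51 on Jan 25

Convert departure to UTC: 10:35 − 9:00 = 01:35 UTC on Jan 25.
Add 8 hours and 12 minutes leg 1 → 09:47 UTC.
Add 5 hours 41 minutes layover in Eucla → 15:28 UTC.
Add 3 hours 14 minutes leg 2 → 18:42 UTC.
Add 5 hours and 5 minutes layover in Muscat → 23:47 UTC.
Add 2 hours and 4 minutes leg 3 → 01:51 UTC (Jan 26).
Ravensport is UTC−6:00, so local arrival = 01:51 − 6:00 = 19:51 on Jan 25.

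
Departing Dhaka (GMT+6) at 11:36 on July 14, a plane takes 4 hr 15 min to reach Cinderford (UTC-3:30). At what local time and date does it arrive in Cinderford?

Convert departure to UTC: 11:36 − 6:00 = 05:36 UTC on Jul 14.
Add 4 hours 15 minutes travel time → 09:51 UTC.
Cinderford is UTC−3:30, so local arrival = 09:51 − 3:30 = 06:21 on Jul 14.

06:21 on July 14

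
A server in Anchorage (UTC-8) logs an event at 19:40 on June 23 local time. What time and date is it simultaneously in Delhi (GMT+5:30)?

In UTC: 19:40 + 8:00 = 03:40 on Jun 24.
Delhi is UTC+5:30: 03:40 + 5:30 = 09:10 on Jun 24.

09:10 on June 24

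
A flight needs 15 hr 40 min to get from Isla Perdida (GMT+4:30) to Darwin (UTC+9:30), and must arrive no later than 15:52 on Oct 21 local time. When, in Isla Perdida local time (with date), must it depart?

19:12 on October 20

Target arrival in UTC: 15:52 − 9:30 = 06:22 on Oct 21.
Subtract 15 hours and 40 minutes → departure 14:42 UTC on Oct 20.
Isla Perdida is UTC+4:30: 14:42 + 4:30 = 19:12 on Oct 20.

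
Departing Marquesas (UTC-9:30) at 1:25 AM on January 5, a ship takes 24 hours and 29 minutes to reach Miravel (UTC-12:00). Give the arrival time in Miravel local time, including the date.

Convert departure to UTC: 1:25 AM + 9:30 = 10:55 AM UTC on Jan 5.
Add 24 hours 29 minutes travel time → 11:24 AM UTC (Jan 6).
Miravel is UTC−12:00, so local arrival = 11:24 AM − 12:00 = 11:24 PM on Jan 5.

11:24 PM on January 5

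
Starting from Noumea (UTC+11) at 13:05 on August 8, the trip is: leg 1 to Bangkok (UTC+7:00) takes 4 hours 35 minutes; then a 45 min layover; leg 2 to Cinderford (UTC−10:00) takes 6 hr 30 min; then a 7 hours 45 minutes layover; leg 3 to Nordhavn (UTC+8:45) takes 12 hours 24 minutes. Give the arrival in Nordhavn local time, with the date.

Convert departure to UTC: 13:05 − 11:00 = 02:05 UTC on Aug 8.
Add 4 hours 35 minutes leg 1 → 06:40 UTC.
Add 45 minutes layover in Bangkok → 07:25 UTC.
Add 6 hours and 30 minutes leg 2 → 13:55 UTC.
Add 7 hours and 45 minutes layover in Cinderford → 21:40 UTC.
Add 12 hours 24 minutes leg 3 → 10:04 UTC (Aug 9).
Nordhavn is UTC+8:45, so local arrival = 10:04 + 8:45 = 18:49 on Aug 9.

18:49 on August 9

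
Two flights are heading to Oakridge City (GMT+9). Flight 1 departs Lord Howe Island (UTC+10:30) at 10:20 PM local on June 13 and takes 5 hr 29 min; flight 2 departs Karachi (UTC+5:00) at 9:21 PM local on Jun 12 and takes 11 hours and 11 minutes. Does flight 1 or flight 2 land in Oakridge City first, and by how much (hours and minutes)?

the second, by 13 hours 47 minutes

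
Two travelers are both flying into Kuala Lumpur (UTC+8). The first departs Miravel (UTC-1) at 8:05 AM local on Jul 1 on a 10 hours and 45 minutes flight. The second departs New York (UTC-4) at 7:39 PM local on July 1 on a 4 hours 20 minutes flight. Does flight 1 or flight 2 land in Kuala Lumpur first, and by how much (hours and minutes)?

Flight 1 in UTC: 8:05 AM + 1:00 = 9:05 AM on Jul 1.
+10 hours and 45 minutes → arrive 7:50 PM UTC on Jul 1.
Flight 2 in UTC: 7:39 PM + 4:00 = 11:39 PM on Jul 1.
+4 hours 20 minutes → arrive 3:59 AM UTC on Jul 2.
Flight 1 lands earlier by 8 hours 9 minutes.

the first, by 8 hours 9 minutes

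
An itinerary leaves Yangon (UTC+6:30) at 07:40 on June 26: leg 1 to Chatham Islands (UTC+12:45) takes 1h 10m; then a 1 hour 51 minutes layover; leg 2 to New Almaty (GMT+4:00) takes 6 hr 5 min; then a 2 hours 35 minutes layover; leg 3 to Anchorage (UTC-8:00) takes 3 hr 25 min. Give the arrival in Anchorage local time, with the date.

08:16 on June 26

Convert departure to UTC: 07:40 − 6:30 = 01:10 UTC on Jun 26.
Add 1 hour 10 minutes leg 1 → 02:20 UTC.
Add 1 hour 51 minutes layover in Chatham Islands → 04:11 UTC.
Add 6 hours and 5 minutes leg 2 → 10:16 UTC.
Add 2 hours and 35 minutes layover in New Almaty → 12:51 UTC.
Add 3 hours 25 minutes leg 3 → 16:16 UTC.
Anchorage is UTC−8:00, so local arrival = 16:16 − 8:00 = 08:16 on Jun 26.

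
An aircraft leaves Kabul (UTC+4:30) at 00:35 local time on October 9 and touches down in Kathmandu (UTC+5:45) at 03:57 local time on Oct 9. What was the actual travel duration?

Departure in UTC: 00:35 − 4:30 = 20:05 on Oct 8.
Arrival in UTC: 03:57 − 5:45 = 22:12 on Oct 8.
Elapsed = 22:12 − 20:05 = 2 hours 7 minutes.

2 hours 7 minutes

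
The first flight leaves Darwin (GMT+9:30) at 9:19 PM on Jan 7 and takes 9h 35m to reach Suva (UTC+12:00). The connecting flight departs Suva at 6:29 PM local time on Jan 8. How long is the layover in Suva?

Convert departure to UTC: 9:19 PM − 9:30 = 11:49 AM UTC on Jan 7.
Add 9 hours 35 minutes flight time → 9:24 PM UTC.
Suva is UTC+12:00, so local arrival = 9:24 PM + 12:00 = 9:24 AM on Jan 8.
Layover = 6:29 PM − 9:24 AM = 9 hours 5 minutes.

9 hours 5 minutes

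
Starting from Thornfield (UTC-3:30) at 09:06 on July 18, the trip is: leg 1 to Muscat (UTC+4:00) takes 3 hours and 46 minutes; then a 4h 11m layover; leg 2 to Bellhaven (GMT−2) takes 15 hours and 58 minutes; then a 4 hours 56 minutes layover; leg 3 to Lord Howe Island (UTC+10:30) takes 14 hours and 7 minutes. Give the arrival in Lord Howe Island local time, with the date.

18:04 on July 20

Convert departure to UTC: 09:06 + 3:30 = 12:36 UTC on Jul 18.
Add 3 hours and 46 minutes leg 1 → 16:22 UTC.
Add 4 hours 11 minutes layover in Muscat → 20:33 UTC.
Add 15 hours 58 minutes leg 2 → 12:31 UTC (Jul 19).
Add 4 hours 56 minutes layover in Bellhaven → 17:27 UTC.
Add 14 hours 7 minutes leg 3 → 07:34 UTC (Jul 20).
Lord Howe Island is UTC+10:30, so local arrival = 07:34 + 10:30 = 18:04 on Jul 20.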